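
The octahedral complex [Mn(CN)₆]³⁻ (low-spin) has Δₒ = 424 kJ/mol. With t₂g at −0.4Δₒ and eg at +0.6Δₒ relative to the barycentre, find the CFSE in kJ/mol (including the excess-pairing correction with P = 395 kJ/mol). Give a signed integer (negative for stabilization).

-283

Each CN⁻ contributes -1; 6 × (-1) = -6. With overall charge -3, Mn is in the +3 oxidation state.
Group 7 minus oxidation state +3 gives a d⁴ configuration for Mn³⁺.
The d⁴ electrons fill as t₂g⁴ eg⁰.
The orbital stabilization is -1.6Δₒ = -1.6 × 424 = -678 kJ/mol.
High-spin d⁴ would be t₂g³ eg¹ with 0 pairs; low-spin has 1, so 1 excess pair costs +1P = +395 kJ/mol.
Net CFSE = -678 + 395 = -283 kJ/mol.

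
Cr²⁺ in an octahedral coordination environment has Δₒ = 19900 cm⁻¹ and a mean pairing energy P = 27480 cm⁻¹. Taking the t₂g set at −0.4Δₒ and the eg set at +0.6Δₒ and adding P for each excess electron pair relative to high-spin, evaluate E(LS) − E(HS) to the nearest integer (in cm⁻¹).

Cr sits in group 6; removing 2 electrons leaves Cr²⁺ with 6 − 2 = 4 d electrons.
High-spin: t₂g³ eg¹, CFSE = -0.6Δₒ = -11940 cm⁻¹.
For low-spin the configuration is t₂g⁴ eg⁰: orbital energy -1.6 × 19900 = -31840 cm⁻¹, and 1 additional pair relative to high-spin adds 27480 cm⁻¹, giving -4360 cm⁻¹.
Thus E(LS) − E(HS) = 7580 cm⁻¹.

7580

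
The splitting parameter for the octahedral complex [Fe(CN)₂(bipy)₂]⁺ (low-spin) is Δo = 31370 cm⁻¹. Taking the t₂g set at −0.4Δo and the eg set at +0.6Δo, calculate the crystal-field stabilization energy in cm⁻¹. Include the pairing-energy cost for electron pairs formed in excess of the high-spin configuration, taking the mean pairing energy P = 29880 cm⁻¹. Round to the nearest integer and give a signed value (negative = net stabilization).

Ligand charges: 2×(-1) from CN⁻ and 2×(+0) from bipy sum to -2; with overall charge +1, Fe is +3.
Group 8 minus oxidation state +3 gives a d⁵ configuration for Fe³⁺.
The d⁵ electrons fill as t₂g⁵ eg⁰.
The orbital stabilization is -2.0Δo = -2.0 × 31370 = -62740 cm⁻¹.
High-spin d⁵ would be t₂g³ eg² with 0 pairs; low-spin has 2, so 2 excess pairs cost +2P = +59760 cm⁻¹.
Combining: -62740 + 59760 = -2980 cm⁻¹.

-2980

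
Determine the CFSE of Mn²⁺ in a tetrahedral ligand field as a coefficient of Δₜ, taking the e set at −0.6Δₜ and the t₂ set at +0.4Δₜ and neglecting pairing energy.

0.0 Δₜ

Mn sits in group 7; removing 2 electrons leaves Mn²⁺ with 7 − 2 = 5 d electrons.
Tetrahedral splitting is small, so the complex is high-spin.
Configuration: e² t₂³.
CFSE = 2(-0.6Δₜ) + 3(0.4Δₜ) = -1.2Δₜ + 1.2Δₜ = 0.0Δₜ.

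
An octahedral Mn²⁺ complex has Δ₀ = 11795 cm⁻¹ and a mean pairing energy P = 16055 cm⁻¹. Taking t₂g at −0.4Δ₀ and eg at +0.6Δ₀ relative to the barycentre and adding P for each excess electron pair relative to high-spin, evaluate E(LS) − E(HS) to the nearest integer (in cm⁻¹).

Mn²⁺: group 7, so d-count = 7 − 2 = 5.
High-spin: t₂g³ eg², CFSE = 0.0Δ₀ = 0 cm⁻¹.
For low-spin the configuration is t₂g⁵ eg⁰: orbital energy -2.0 × 11795 = -23590 cm⁻¹, and 2 additional pairs relative to high-spin add 32110 cm⁻¹, giving 8520 cm⁻¹.
Thus E(LS) − E(HS) = 8520 cm⁻¹.

8520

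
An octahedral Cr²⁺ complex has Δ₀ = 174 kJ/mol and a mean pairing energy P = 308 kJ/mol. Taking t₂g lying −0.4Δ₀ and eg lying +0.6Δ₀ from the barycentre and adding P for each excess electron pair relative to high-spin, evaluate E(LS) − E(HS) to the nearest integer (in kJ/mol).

Cr is in group 6, so Cr²⁺ is d⁴ (6 − 2 = 4).
High-spin d⁴ fills as t₂g³ eg¹ with CFSE 3(−0.4) + 1(+0.6) = -0.6Δ₀ = -104 kJ/mol.
Low-spin t₂g⁴ eg⁰ gives -1.6Δ₀ = -278 kJ/mol, but forming 1 extra pair costs 1P = 308 kJ/mol, so E(LS) = -278 + 308 = 30 kJ/mol.
The difference is 30 − (-104) = 134 kJ/mol, so high-spin lies lower.

134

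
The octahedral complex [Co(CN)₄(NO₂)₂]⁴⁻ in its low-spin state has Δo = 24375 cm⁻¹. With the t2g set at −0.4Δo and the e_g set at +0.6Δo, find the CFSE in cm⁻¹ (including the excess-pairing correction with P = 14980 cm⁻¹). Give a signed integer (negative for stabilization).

Ligand charges: 4×(-1) from CN⁻ and 2×(-1) from NO₂⁻ sum to -6; with overall charge -4, Co is +2.
Co²⁺: group 9, so d-count = 9 − 2 = 7.
The d⁷ electrons fill as t2g^6 e_g^1.
Orbital CFSE = 6(-0.4) + 1(0.6) = -1.8Δo = -1.8 × 24375 = -43875 cm⁻¹.
Relative to high-spin t2g^5 e_g^2 (2 paired), the low-spin configuration has 1 additional pair, contributing +1 × 14980 = +14980 cm⁻¹.
Combining: -43875 + 14980 = -28895 cm⁻¹.

-28895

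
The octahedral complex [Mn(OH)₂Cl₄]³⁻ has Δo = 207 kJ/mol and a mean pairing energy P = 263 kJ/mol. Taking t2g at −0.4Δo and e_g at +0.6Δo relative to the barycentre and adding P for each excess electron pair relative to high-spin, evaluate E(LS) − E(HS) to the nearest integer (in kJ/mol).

Ligand charges: 2×(-1) from OH⁻ and 4×(-1) from Cl⁻ sum to -6; with overall charge -3, Mn is +3.
Group 7 minus oxidation state +3 gives a d⁴ configuration for Mn³⁺.
High-spin d⁴ fills as t2g^3 e_g^1 with CFSE 3(−0.4) + 1(+0.6) = -0.6Δo = -124 kJ/mol.
For low-spin the configuration is t2g^4 e_g^0: orbital energy -1.6 × 207 = -331 kJ/mol, and 1 additional pair relative to high-spin adds 263 kJ/mol, giving -68 kJ/mol.
Thus E(LS) − E(HS) = 56 kJ/mol.

56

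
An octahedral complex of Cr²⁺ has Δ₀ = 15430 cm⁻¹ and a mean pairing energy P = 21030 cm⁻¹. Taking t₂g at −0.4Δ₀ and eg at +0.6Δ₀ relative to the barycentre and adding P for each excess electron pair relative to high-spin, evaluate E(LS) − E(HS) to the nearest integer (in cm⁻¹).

Group 6 minus oxidation state +2 gives a d⁴ configuration for Cr²⁺.
High-spin: t₂g³ eg¹, CFSE = -0.6Δ₀ = -9258 cm⁻¹.
For low-spin the configuration is t₂g⁴ eg⁰: orbital energy -1.6 × 15430 = -24688 cm⁻¹, and 1 additional pair relative to high-spin adds 21030 cm⁻¹, giving -3658 cm⁻¹.
Thus E(LS) − E(HS) = 5600 cm⁻¹.

5600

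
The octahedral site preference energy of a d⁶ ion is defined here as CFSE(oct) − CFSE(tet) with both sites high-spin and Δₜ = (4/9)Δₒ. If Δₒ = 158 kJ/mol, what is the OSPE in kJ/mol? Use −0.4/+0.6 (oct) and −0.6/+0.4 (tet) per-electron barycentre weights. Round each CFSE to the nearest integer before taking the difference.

-21

Octahedral (high-spin): t₂g⁴ eg², CFSE = 4(−0.4) + 2(+0.6) = -0.4Δₒ = -0.4 × 158 = -63 kJ/mol.
Tetrahedral e³ t₂³ gives -0.6Δₜ = -0.6 × (4/9) × 158 = -42 kJ/mol.
OSPE = CFSE(oct) − CFSE(tet) = -63 − (-42) = -21 kJ/mol.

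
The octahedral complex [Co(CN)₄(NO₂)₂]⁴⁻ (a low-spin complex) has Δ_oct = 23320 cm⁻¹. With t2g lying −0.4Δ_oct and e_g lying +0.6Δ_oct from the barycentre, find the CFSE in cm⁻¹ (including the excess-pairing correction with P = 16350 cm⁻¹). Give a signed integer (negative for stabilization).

Ligand charges: 4×(-1) from CN⁻ and 2×(-1) from NO₂⁻ sum to -6; with overall charge -4, Co is +2.
Co is in group 9, so Co²⁺ is d⁷ (9 − 2 = 7).
Electron filling gives t2g^6 e_g^1.
Orbital CFSE = 6(-0.4) + 1(0.6) = -1.8Δ_oct = -1.8 × 23320 = -41976 cm⁻¹.
High-spin d⁷ would be t2g^5 e_g^2 with 2 pairs; low-spin has 3, so 1 excess pair costs +1P = +16350 cm⁻¹.
Overall CFSE = -41976 + 16350 = -25626 cm⁻¹.

-25626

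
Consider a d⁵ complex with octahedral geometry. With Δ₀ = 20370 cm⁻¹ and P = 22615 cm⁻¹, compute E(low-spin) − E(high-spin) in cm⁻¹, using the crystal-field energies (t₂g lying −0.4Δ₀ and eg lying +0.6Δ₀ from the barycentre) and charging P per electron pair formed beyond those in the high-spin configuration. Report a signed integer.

High-spin: t₂g³ eg², CFSE = 0.0Δ₀ = 0 cm⁻¹.
For low-spin the configuration is t₂g⁵ eg⁰: orbital energy -2.0 × 20370 = -40740 cm⁻¹, and 2 additional pairs relative to high-spin add 45230 cm⁻¹, giving 4490 cm⁻¹.
Thus E(LS) − E(HS) = 4490 cm⁻¹.

4490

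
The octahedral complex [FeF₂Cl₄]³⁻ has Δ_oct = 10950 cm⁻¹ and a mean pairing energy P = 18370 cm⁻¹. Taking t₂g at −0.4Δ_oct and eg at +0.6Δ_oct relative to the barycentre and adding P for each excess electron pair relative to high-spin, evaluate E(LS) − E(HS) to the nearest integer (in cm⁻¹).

14840

Ligand charges: 2×(-1) from F⁻ and 4×(-1) from Cl⁻ sum to -6; with overall charge -3, Fe is +3.
Group 8 minus oxidation state +3 gives a d⁵ configuration for Fe³⁺.
In the high-spin limit (t₂g³ eg²) the orbital term is 0.0Δ_oct = 0 cm⁻¹, with no excess pairing.
Low-spin: t₂g⁵ eg⁰, orbital CFSE = -2.0Δ_oct = -21900 cm⁻¹; plus 2 excess pairs × P = +36740 cm⁻¹; total 14840 cm⁻¹.
E(LS) − E(HS) = 14840 − (0) = 14840 cm⁻¹.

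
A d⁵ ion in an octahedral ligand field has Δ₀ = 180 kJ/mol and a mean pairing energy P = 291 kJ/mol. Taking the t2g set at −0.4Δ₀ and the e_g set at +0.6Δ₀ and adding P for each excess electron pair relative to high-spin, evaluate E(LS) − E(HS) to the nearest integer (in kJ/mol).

High-spin d⁵ fills as t2g^3 e_g^2 with CFSE 3(−0.4) + 2(+0.6) = 0.0Δ₀ = 0 kJ/mol.
Low-spin t2g^5 e_g^0 gives -2.0Δ₀ = -360 kJ/mol, but forming 2 extra pairs costs 2P = 582 kJ/mol, so E(LS) = -360 + 582 = 222 kJ/mol.
Thus E(LS) − E(HS) = 222 kJ/mol.

222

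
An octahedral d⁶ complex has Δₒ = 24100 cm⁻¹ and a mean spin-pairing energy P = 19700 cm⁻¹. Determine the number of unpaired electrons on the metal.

0

Here Δₒ > P (24100 > 19700), so the low-spin state is favoured.
Configuration: t₂g⁶ eg⁰.
Unpaired electrons: 0.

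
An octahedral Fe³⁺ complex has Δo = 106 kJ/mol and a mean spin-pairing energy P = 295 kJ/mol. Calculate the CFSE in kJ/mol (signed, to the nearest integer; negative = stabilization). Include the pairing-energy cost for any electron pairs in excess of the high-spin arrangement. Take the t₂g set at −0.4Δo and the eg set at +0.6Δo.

Fe³⁺: group 8, so d-count = 8 − 3 = 5.
Here Δo < P (106 < 295), so the high-spin state is favoured.
That gives t₂g³ eg².
Orbital CFSE = 0.0Δo = 0.0 × 106 = 0 kJ/mol.
High-spin has no excess pairs, so no pairing correction applies.

0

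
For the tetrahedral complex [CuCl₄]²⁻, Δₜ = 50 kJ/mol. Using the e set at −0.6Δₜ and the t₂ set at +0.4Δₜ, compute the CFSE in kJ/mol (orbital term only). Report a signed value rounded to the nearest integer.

-20

Each Cl⁻ contributes -1; 4 × (-1) = -4. With overall charge -2, Cu is in the +2 oxidation state.
Cu sits in group 11; removing 2 electrons leaves Cu²⁺ with 11 − 2 = 9 d electrons.
Tetrahedral fields are weak (Δₜ ≈ 4/9 Δₒ), so electrons fill high-spin.
Configuration: e⁴ t₂⁵.
CFSE(orbital) = 4×(-0.6Δₜ) + 5×(0.4Δₜ) = -0.4Δₜ; with Δₜ = 50 kJ/mol that is -20 kJ/mol.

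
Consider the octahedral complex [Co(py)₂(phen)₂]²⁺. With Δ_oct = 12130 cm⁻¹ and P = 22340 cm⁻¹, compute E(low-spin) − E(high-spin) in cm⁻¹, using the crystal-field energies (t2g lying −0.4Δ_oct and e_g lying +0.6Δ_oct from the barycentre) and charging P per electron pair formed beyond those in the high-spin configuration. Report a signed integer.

10210

Ligand charges: 2×(+0) from py and 2×(+0) from phen sum to +0; with overall charge +2, Co is +2.
Co²⁺: group 9, so d-count = 9 − 2 = 7.
High-spin d⁷ fills as t2g^5 e_g^2 with CFSE 5(−0.4) + 2(+0.6) = -0.8Δ_oct = -9704 cm⁻¹.
Low-spin: t2g^6 e_g^1, orbital CFSE = -1.8Δ_oct = -21834 cm⁻¹; plus 1 excess pair × P = +22340 cm⁻¹; total 506 cm⁻¹.
E(LS) − E(HS) = 506 − (-9704) = 10210 cm⁻¹.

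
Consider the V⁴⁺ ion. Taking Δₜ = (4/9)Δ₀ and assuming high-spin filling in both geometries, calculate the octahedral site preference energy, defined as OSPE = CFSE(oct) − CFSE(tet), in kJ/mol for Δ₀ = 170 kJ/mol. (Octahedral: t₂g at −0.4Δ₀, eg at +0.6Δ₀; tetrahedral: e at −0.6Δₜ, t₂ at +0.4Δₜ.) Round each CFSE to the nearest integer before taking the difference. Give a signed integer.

Group 5 minus oxidation state +4 gives a d¹ configuration for V⁴⁺.
Octahedral (high-spin): t₂g¹ eg⁰, CFSE = 1(−0.4) + 0(+0.6) = -0.4Δ₀ = -0.4 × 170 = -68 kJ/mol.
Tetrahedral: e¹ t₂⁰, CFSE = 1(−0.6) + 0(+0.4) = -0.6Δₜ = -0.6 × (4/9) × 170 = -45 kJ/mol.
OSPE = CFSE(oct) − CFSE(tet) = -68 − (-45) = -23 kJ/mol.

-23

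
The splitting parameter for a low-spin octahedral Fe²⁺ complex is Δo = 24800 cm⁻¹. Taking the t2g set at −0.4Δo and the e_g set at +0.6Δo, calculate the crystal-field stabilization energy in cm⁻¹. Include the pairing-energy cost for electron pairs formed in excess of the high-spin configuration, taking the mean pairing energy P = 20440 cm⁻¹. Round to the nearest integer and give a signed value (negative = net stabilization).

Fe sits in group 8; removing 2 electrons leaves Fe²⁺ with 8 − 2 = 6 d electrons.
Electron filling gives t2g^6 e_g^0.
Orbital CFSE = 6(-0.4) + 0(0.6) = -2.4Δo = -2.4 × 24800 = -59520 cm⁻¹.
Relative to high-spin t2g^4 e_g^2 (1 paired), the low-spin configuration has 2 additional pairs, contributing +2 × 20440 = +40880 cm⁻¹.
Net CFSE = -59520 + 40880 = -18640 cm⁻¹.

-18640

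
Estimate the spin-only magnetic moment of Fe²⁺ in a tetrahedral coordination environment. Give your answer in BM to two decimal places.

4.90 BM

Fe is in group 8, so Fe²⁺ is d⁶ (8 − 2 = 6).
With tetrahedral geometry the complex is necessarily high-spin.
Configuration: e³ t₂³ → 4 unpaired electrons.
μ(spin-only) = √[4(4+2)] = √24 ≈ 4.90 BM.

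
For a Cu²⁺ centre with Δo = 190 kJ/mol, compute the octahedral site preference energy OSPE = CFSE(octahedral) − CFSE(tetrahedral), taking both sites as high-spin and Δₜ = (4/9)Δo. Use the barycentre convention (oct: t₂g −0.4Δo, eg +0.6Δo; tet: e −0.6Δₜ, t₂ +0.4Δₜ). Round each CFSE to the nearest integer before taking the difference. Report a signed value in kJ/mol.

-80

Group 11 minus oxidation state +2 gives a d⁹ configuration for Cu²⁺.
Octahedral high-spin t₂g⁶ eg³: CFSE = -0.6 × 190 = -114 kJ/mol.
Tetrahedral e⁴ t₂⁵ gives -0.4Δₜ = -0.4 × (4/9) × 190 = -34 kJ/mol.
OSPE = CFSE(oct) − CFSE(tet) = -114 − (-34) = -80 kJ/mol.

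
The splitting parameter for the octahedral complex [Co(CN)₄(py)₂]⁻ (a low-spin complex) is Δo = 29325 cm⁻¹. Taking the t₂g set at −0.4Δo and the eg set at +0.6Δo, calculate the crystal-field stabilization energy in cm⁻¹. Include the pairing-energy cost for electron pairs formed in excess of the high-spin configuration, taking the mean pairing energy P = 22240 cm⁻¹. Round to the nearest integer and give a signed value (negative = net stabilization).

-25900

Ligand charges: 4×(-1) from CN⁻ and 2×(+0) from py sum to -4; with overall charge -1, Co is +3.
Co³⁺: group 9, so d-count = 9 − 3 = 6.
Electron filling gives t₂g⁶ eg⁰.
The orbital stabilization is -2.4Δo = -2.4 × 29325 = -70380 cm⁻¹.
Relative to high-spin t₂g⁴ eg² (1 paired), the low-spin configuration has 2 additional pairs, contributing +2 × 22240 = +44480 cm⁻¹.
Overall CFSE = -70380 + 44480 = -25900 cm⁻¹.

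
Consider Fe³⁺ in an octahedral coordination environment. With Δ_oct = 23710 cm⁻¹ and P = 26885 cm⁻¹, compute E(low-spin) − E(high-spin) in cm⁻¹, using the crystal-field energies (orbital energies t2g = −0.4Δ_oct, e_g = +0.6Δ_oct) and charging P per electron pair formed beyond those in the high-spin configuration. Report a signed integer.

Fe sits in group 8; removing 3 electrons leaves Fe³⁺ with 8 − 3 = 5 d electrons.
In the high-spin limit (t2g^3 e_g^2) the orbital term is 0.0Δ_oct = 0 cm⁻¹, with no excess pairing.
For low-spin the configuration is t2g^5 e_g^0: orbital energy -2.0 × 23710 = -47420 cm⁻¹, and 2 additional pairs relative to high-spin add 53770 cm⁻¹, giving 6350 cm⁻¹.
Thus E(LS) − E(HS) = 6350 cm⁻¹.

6350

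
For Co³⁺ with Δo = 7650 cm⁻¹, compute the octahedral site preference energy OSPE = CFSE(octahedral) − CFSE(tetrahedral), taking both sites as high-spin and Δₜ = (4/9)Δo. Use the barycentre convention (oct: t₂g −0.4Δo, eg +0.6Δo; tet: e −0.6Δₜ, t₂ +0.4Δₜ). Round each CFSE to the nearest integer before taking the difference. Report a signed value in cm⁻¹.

-1020

Group 9 minus oxidation state +3 gives a d⁶ configuration for Co³⁺.
Octahedral (high-spin): t2g^4 e_g^2, CFSE = 4(−0.4) + 2(+0.6) = -0.4Δo = -0.4 × 7650 = -3060 cm⁻¹.
Tetrahedral e^3 t2^3 gives -0.6Δₜ = -0.6 × (4/9) × 7650 = -2040 cm⁻¹.
OSPE = -3060 − (-2040) = -1020 cm⁻¹.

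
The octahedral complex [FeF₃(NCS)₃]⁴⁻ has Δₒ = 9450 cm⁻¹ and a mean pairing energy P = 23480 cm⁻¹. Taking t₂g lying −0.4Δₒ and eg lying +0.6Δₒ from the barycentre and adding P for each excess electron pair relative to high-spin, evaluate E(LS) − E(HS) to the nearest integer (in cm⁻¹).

Ligand charges: 3×(-1) from F⁻ and 3×(-1) from NCS⁻ sum to -6; with overall charge -4, Fe is +2.
Group 8 minus oxidation state +2 gives a d⁶ configuration for Fe²⁺.
In the high-spin limit (t₂g⁴ eg²) the orbital term is -0.4Δₒ = -3780 cm⁻¹, with no excess pairing.
Low-spin t₂g⁶ eg⁰ gives -2.4Δₒ = -22680 cm⁻¹, but forming 2 extra pairs costs 2P = 46960 cm⁻¹, so E(LS) = -22680 + 46960 = 24280 cm⁻¹.
Thus E(LS) − E(HS) = 28060 cm⁻¹.

28060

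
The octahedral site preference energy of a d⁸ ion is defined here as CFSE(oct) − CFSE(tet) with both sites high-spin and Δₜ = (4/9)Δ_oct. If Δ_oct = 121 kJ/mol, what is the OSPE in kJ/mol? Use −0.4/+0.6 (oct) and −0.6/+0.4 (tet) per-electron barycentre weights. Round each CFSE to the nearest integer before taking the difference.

-102

Octahedral high-spin t₂g⁶ eg²: CFSE = -1.2 × 121 = -145 kJ/mol.
In a tetrahedral site the filling is e⁴ t₂⁴: CFSE(tet) = -0.8Δₜ = -0.8 × (4/9)(121) = -43 kJ/mol.
OSPE = CFSE(oct) − CFSE(tet) = -145 − (-43) = -102 kJ/mol.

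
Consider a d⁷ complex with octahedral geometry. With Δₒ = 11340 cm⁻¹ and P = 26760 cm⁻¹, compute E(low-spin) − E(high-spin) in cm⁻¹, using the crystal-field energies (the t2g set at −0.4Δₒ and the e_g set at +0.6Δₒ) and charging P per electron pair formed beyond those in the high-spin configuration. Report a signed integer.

High-spin d⁷ fills as t2g^5 e_g^2 with CFSE 5(−0.4) + 2(+0.6) = -0.8Δₒ = -9072 cm⁻¹.
For low-spin the configuration is t2g^6 e_g^1: orbital energy -1.8 × 11340 = -20412 cm⁻¹, and 1 additional pair relative to high-spin adds 26760 cm⁻¹, giving 6348 cm⁻¹.
Thus E(LS) − E(HS) = 15420 cm⁻¹.

15420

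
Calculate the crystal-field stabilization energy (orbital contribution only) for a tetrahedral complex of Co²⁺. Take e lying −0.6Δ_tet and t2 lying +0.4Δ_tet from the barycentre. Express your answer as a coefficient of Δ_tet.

-1.2 Δ_tet

Group 9 minus oxidation state +2 gives a d⁷ configuration for Co²⁺.
Tetrahedral fields are weak (Δₜ ≈ 4/9 Δₒ), so electrons fill high-spin.
Configuration: e^4 t2^3.
CFSE = 4(-0.6Δ_tet) + 3(0.4Δ_tet) = -2.4Δ_tet + 1.2Δ_tet = -1.2Δ_tet.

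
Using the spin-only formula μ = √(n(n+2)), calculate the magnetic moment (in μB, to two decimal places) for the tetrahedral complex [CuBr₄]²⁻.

Each Br⁻ contributes -1; 4 × (-1) = -4. With overall charge -2, Cu is in the +2 oxidation state.
Cu²⁺: group 11, so d-count = 11 − 2 = 9.
Tetrahedral fields are weak (Δₜ ≈ 4/9 Δₒ), so electrons fill high-spin.
Configuration: e⁴ t₂⁵ → 1 unpaired electron.
μ(spin-only) = √[1(1+2)] = √3 ≈ 1.73 μB.

1.73 μB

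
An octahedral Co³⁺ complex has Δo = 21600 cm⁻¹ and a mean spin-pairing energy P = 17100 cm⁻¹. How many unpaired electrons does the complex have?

0

Co is in group 9, so Co³⁺ is d⁶ (9 − 3 = 6).
Here Δo > P (21600 > 17100), so the low-spin state is favoured.
Configuration: t₂g⁶ eg⁰.
Unpaired electrons: 0.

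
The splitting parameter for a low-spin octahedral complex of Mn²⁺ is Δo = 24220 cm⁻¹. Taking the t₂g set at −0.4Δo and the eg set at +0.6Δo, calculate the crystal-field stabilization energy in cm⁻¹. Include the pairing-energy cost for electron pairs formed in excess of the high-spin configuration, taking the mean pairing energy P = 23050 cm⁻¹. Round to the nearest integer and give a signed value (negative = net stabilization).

Mn sits in group 7; removing 2 electrons leaves Mn²⁺ with 7 − 2 = 5 d electrons.
The d⁵ electrons fill as t₂g⁵ eg⁰.
Orbital CFSE = 5(-0.4) + 0(0.6) = -2.0Δo = -2.0 × 24220 = -48440 cm⁻¹.
Pairing penalty: 2 pairs vs 0 in the high-spin reference → 2 extra × P = 46100 cm⁻¹.
Net CFSE = -48440 + 46100 = -2340 cm⁻¹.

-2340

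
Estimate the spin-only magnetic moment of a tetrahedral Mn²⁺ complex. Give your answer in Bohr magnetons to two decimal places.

5.92 Bohr magnetons

Mn is in group 7, so Mn²⁺ is d⁵ (7 − 2 = 5).
Tetrahedral fields are weak (Δₜ ≈ 4/9 Δₒ), so electrons fill high-spin.
Configuration: e² t₂³ → 5 unpaired electrons.
μ(spin-only) = √[5(5+2)] = √35 ≈ 5.92 Bohr magnetons.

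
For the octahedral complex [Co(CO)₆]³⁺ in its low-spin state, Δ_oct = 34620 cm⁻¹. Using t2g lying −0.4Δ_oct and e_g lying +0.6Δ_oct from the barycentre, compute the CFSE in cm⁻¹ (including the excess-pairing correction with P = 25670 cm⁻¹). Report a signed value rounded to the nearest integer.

-31748

CO is neutral, so the +3 overall charge sits on Co: oxidation state +3.
Co is in group 9, so Co³⁺ is d⁶ (9 − 3 = 6).
Electron filling gives t2g^6 e_g^0.
CFSE(orbital) = 6×(-0.4Δ_oct) + 0×(0.6Δ_oct) = -2.4Δ_oct; with Δ_oct = 34620 cm⁻¹ that is -83088 cm⁻¹.
Pairing penalty: 3 pairs vs 1 in the high-spin reference → 2 extra × P = 51340 cm⁻¹.
Combining: -83088 + 51340 = -31748 cm⁻¹.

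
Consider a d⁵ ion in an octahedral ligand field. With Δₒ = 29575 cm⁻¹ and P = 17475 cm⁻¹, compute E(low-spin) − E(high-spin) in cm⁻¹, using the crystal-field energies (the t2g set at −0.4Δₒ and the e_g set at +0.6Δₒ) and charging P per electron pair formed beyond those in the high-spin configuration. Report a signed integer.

-24200

High-spin: t2g^3 e_g^2, CFSE = 0.0Δₒ = 0 cm⁻¹.
Low-spin: t2g^5 e_g^0, orbital CFSE = -2.0Δₒ = -59150 cm⁻¹; plus 2 excess pairs × P = +34950 cm⁻¹; total -24200 cm⁻¹.
Thus E(LS) − E(HS) = -24200 cm⁻¹.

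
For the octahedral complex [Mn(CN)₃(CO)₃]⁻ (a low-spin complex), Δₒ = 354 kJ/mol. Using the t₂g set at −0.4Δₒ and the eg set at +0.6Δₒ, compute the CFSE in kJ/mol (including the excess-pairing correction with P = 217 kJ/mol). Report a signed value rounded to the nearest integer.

-274

Ligand charges: 3×(-1) from CN⁻ and 3×(+0) from CO sum to -3; with overall charge -1, Mn is +2.
Mn is in group 7, so Mn²⁺ is d⁵ (7 − 2 = 5).
Configuration: t₂g⁵ eg⁰.
Orbital CFSE = 5(-0.4) + 0(0.6) = -2.0Δₒ = -2.0 × 354 = -708 kJ/mol.
Pairing penalty: 2 pairs vs 0 in the high-spin reference → 2 extra × P = 434 kJ/mol.
Combining: -708 + 434 = -274 kJ/mol.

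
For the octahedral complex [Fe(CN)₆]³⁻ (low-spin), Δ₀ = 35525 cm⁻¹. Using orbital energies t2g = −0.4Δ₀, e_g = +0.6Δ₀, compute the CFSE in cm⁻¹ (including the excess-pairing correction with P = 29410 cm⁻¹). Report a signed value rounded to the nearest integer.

Each CN⁻ contributes -1; 6 × (-1) = -6. With overall charge -3, Fe is in the +3 oxidation state.
Group 8 minus oxidation state +3 gives a d⁵ configuration for Fe³⁺.
The d⁵ electrons fill as t2g^5 e_g^0.
CFSE(orbital) = 5×(-0.4Δ₀) + 0×(0.6Δ₀) = -2.0Δ₀; with Δ₀ = 35525 cm⁻¹ that is -71050 cm⁻¹.
High-spin d⁵ would be t2g^3 e_g^2 with 0 pairs; low-spin has 2, so 2 excess pairs cost +2P = +58820 cm⁻¹.
Combining: -71050 + 58820 = -12230 cm⁻¹.

-12230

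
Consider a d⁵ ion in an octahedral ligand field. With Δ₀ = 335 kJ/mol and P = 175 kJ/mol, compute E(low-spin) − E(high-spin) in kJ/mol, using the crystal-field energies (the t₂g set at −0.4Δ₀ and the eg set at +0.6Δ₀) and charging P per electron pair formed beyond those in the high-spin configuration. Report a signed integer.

In the high-spin limit (t₂g³ eg²) the orbital term is 0.0Δ₀ = 0 kJ/mol, with no excess pairing.
For low-spin the configuration is t₂g⁵ eg⁰: orbital energy -2.0 × 335 = -670 kJ/mol, and 2 additional pairs relative to high-spin add 350 kJ/mol, giving -320 kJ/mol.
The difference is -320 − (0) = -320 kJ/mol, so low-spin lies lower.

-320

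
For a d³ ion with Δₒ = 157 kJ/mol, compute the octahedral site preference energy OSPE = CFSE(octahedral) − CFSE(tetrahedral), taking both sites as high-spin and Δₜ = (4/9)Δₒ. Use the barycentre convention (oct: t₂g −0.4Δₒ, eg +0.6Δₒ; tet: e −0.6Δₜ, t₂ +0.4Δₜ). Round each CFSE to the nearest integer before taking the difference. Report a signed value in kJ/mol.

Octahedral (high-spin): t2g^3 e_g^0, CFSE = 3(−0.4) + 0(+0.6) = -1.2Δₒ = -1.2 × 157 = -188 kJ/mol.
Tetrahedral e^2 t2^1 gives -0.8Δₜ = -0.8 × (4/9) × 157 = -56 kJ/mol.
Subtracting, OSPE = -188 − (-56) = -132 kJ/mol.

-132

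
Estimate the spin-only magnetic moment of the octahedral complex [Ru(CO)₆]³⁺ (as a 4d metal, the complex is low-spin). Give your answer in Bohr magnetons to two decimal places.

1.73 Bohr magnetons

CO is neutral, so the +3 overall charge sits on Ru: oxidation state +3.
Ru is in group 8, so Ru³⁺ is d⁵ (8 − 3 = 5).
Configuration: t₂g⁵ eg⁰ → 1 unpaired electron.
μ(spin-only) = √[1(1+2)] = √3 ≈ 1.73 Bohr magnetons.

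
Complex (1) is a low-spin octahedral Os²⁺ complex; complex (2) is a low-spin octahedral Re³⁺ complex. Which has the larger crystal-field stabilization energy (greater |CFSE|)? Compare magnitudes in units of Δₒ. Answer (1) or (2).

(1)

(1): Group 8 minus oxidation state +2 gives a d⁶ configuration for Os²⁺; t₂g⁶ eg⁰, CFSE = -2.4Δₒ.
(2): Re³⁺: group 7, so d-count = 7 − 3 = 4; t₂g⁴ eg⁰, CFSE = -1.6Δₒ.
So (1) has the larger |CFSE|.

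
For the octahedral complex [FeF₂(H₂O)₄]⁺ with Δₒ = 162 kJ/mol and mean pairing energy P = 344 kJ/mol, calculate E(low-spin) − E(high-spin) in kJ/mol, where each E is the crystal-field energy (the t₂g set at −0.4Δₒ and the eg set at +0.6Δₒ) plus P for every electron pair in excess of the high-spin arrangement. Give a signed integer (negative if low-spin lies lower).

Ligand charges: 2×(-1) from F⁻ and 4×(+0) from H₂O sum to -2; with overall charge +1, Fe is +3.
Fe sits in group 8; removing 3 electrons leaves Fe³⁺ with 8 − 3 = 5 d electrons.
High-spin d⁵ fills as t₂g³ eg² with CFSE 3(−0.4) + 2(+0.6) = 0.0Δₒ = 0 kJ/mol.
For low-spin the configuration is t₂g⁵ eg⁰: orbital energy -2.0 × 162 = -324 kJ/mol, and 2 additional pairs relative to high-spin add 688 kJ/mol, giving 364 kJ/mol.
The difference is 364 − (0) = 364 kJ/mol, so high-spin lies lower.

364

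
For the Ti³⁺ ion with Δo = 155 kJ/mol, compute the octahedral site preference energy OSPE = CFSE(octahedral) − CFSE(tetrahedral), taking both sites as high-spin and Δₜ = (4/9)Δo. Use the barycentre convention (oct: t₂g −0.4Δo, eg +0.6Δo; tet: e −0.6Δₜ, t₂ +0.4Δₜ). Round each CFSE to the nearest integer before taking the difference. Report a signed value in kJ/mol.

-21

Group 4 minus oxidation state +3 gives a d¹ configuration for Ti³⁺.
Octahedral high-spin t₂g¹ eg⁰: CFSE = -0.4 × 155 = -62 kJ/mol.
Tetrahedral: e¹ t₂⁰, CFSE = 1(−0.6) + 0(+0.4) = -0.6Δₜ = -0.6 × (4/9) × 155 = -41 kJ/mol.
OSPE = -62 − (-41) = -21 kJ/mol.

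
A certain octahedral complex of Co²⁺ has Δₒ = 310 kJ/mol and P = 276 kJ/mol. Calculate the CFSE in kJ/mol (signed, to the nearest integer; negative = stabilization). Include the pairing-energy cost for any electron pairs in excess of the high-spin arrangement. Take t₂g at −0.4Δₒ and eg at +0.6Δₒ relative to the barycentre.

Co is in group 9, so Co²⁺ is d⁷ (9 − 2 = 7).
Since Δₒ = 310 kJ/mol > P = 276 kJ/mol, the complex adopts the low-spin configuration.
Configuration: t₂g⁶ eg¹.
Orbital CFSE = -1.8Δₒ = -1.8 × 310 = -558 kJ/mol.
Excess pairs vs high-spin: 3 − 2 = 1; pairing cost = +276 kJ/mol.
Net CFSE = -558 + 276 = -282 kJ/mol.

-282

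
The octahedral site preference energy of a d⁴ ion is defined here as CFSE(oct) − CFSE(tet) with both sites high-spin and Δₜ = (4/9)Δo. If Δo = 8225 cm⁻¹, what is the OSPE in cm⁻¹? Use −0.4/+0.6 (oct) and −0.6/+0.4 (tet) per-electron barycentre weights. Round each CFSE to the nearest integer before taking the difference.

-3473

Octahedral (high-spin): t₂g³ eg¹, CFSE = 3(−0.4) + 1(+0.6) = -0.6Δo = -0.6 × 8225 = -4935 cm⁻¹.
Tetrahedral: e² t₂², CFSE = 2(−0.6) + 2(+0.4) = -0.4Δₜ = -0.4 × (4/9) × 8225 = -1462 cm⁻¹.
OSPE = CFSE(oct) − CFSE(tet) = -4935 − (-1462) = -3473 cm⁻¹.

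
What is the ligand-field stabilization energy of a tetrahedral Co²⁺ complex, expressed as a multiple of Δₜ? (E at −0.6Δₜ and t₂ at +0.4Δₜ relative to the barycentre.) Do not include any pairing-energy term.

-1.2 Δₜ

Co²⁺: group 9, so d-count = 9 − 2 = 7.
With tetrahedral geometry the complex is necessarily high-spin.
Configuration: e⁴ t₂³.
CFSE = 4(-0.6Δₜ) + 3(0.4Δₜ) = -2.4Δₜ + 1.2Δₜ = -1.2Δₜ.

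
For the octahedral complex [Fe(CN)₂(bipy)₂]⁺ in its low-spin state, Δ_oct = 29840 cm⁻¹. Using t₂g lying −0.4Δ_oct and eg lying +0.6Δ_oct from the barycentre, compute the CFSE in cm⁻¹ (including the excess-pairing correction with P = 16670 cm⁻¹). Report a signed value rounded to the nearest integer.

Ligand charges: 2×(-1) from CN⁻ and 2×(+0) from bipy sum to -2; with overall charge +1, Fe is +3.
Fe sits in group 8; removing 3 electrons leaves Fe³⁺ with 8 − 3 = 5 d electrons.
The d⁵ electrons fill as t₂g⁵ eg⁰.
Orbital CFSE = 5(-0.4) + 0(0.6) = -2.0Δ_oct = -2.0 × 29840 = -59680 cm⁻¹.
High-spin d⁵ would be t₂g³ eg² with 0 pairs; low-spin has 2, so 2 excess pairs cost +2P = +33340 cm⁻¹.
Overall CFSE = -59680 + 33340 = -26340 cm⁻¹.

-26340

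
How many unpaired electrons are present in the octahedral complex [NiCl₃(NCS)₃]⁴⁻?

2

Ligand charges: 3×(-1) from Cl⁻ and 3×(-1) from NCS⁻ sum to -6; with overall charge -4, Ni is +2.
Ni is in group 10, so Ni²⁺ is d⁸ (10 − 2 = 8).
Configuration: t2g^6 e_g^2, giving 2 unpaired electrons.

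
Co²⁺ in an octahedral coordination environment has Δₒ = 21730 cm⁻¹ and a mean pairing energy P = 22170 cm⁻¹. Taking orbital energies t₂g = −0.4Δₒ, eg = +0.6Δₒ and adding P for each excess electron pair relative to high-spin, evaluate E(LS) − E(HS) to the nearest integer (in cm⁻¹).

440

Co sits in group 9; removing 2 electrons leaves Co²⁺ with 9 − 2 = 7 d electrons.
In the high-spin limit (t₂g⁵ eg²) the orbital term is -0.8Δₒ = -17384 cm⁻¹, with no excess pairing.
Low-spin: t₂g⁶ eg¹, orbital CFSE = -1.8Δₒ = -39114 cm⁻¹; plus 1 excess pair × P = +22170 cm⁻¹; total -16944 cm⁻¹.
E(LS) − E(HS) = -16944 − (-17384) = 440 cm⁻¹.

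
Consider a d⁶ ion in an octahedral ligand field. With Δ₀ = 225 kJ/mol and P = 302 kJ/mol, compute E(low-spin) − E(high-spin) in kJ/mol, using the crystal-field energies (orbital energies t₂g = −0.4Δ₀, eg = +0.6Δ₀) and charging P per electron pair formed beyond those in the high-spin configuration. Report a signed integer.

High-spin d⁶ fills as t₂g⁴ eg² with CFSE 4(−0.4) + 2(+0.6) = -0.4Δ₀ = -90 kJ/mol.
For low-spin the configuration is t₂g⁶ eg⁰: orbital energy -2.4 × 225 = -540 kJ/mol, and 2 additional pairs relative to high-spin add 604 kJ/mol, giving 64 kJ/mol.
Thus E(LS) − E(HS) = 154 kJ/mol.

154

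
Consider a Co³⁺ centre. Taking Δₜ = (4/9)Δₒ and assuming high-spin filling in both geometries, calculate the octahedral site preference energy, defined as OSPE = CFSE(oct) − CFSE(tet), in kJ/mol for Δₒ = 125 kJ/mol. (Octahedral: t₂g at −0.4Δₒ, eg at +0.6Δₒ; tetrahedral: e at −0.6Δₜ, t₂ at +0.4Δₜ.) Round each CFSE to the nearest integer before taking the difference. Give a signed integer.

-17

Group 9 minus oxidation state +3 gives a d⁶ configuration for Co³⁺.
Octahedral (high-spin): t2g^4 e_g^2, CFSE = 4(−0.4) + 2(+0.6) = -0.4Δₒ = -0.4 × 125 = -50 kJ/mol.
Tetrahedral: e^3 t2^3, CFSE = 3(−0.6) + 3(+0.4) = -0.6Δₜ = -0.6 × (4/9) × 125 = -33 kJ/mol.
OSPE = -50 − (-33) = -17 kJ/mol.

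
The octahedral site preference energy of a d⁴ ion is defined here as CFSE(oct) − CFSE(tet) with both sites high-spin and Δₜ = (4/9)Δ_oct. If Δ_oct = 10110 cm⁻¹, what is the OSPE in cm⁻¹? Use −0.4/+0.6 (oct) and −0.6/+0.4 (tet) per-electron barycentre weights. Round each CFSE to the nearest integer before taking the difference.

-4269

Octahedral (high-spin): t2g^3 e_g^1, CFSE = 3(−0.4) + 1(+0.6) = -0.6Δ_oct = -0.6 × 10110 = -6066 cm⁻¹.
In a tetrahedral site the filling is e^2 t2^2: CFSE(tet) = -0.4Δₜ = -0.4 × (4/9)(10110) = -1797 cm⁻¹.
Subtracting, OSPE = -6066 − (-1797) = -4269 cm⁻¹.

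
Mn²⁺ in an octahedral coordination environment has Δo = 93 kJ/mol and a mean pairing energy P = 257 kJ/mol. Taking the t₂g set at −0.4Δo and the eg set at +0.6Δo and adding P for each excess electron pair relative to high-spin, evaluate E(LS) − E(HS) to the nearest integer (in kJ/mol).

328

Mn is in group 7, so Mn²⁺ is d⁵ (7 − 2 = 5).
In the high-spin limit (t₂g³ eg²) the orbital term is 0.0Δo = 0 kJ/mol, with no excess pairing.
Low-spin: t₂g⁵ eg⁰, orbital CFSE = -2.0Δo = -186 kJ/mol; plus 2 excess pairs × P = +514 kJ/mol; total 328 kJ/mol.
The difference is 328 − (0) = 328 kJ/mol, so high-spin lies lower.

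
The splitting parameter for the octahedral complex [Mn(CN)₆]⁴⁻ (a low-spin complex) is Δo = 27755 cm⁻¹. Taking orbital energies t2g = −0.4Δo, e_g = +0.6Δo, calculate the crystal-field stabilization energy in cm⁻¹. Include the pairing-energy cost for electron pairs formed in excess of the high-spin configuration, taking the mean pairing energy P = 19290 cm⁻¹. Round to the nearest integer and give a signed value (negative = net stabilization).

-16930

Each CN⁻ contributes -1; 6 × (-1) = -6. With overall charge -4, Mn is in the +2 oxidation state.
Mn is in group 7, so Mn²⁺ is d⁵ (7 − 2 = 5).
Configuration: t2g^5 e_g^0.
CFSE(orbital) = 5×(-0.4Δo) + 0×(0.6Δo) = -2.0Δo; with Δo = 27755 cm⁻¹ that is -55510 cm⁻¹.
High-spin d⁵ would be t2g^3 e_g^2 with 0 pairs; low-spin has 2, so 2 excess pairs cost +2P = +38580 cm⁻¹.
Net CFSE = -55510 + 38580 = -16930 cm⁻¹.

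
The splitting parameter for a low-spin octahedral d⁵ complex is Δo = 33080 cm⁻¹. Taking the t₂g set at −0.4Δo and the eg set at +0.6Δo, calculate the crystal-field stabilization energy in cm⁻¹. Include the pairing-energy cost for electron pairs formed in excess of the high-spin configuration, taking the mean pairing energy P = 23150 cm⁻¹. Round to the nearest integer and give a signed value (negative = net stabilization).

The d⁵ electrons fill as t₂g⁵ eg⁰.
Orbital CFSE = 5(-0.4) + 0(0.6) = -2.0Δo = -2.0 × 33080 = -66160 cm⁻¹.
Pairing penalty: 2 pairs vs 0 in the high-spin reference → 2 extra × P = 46300 cm⁻¹.
Combining: -66160 + 46300 = -19860 cm⁻¹.

-19860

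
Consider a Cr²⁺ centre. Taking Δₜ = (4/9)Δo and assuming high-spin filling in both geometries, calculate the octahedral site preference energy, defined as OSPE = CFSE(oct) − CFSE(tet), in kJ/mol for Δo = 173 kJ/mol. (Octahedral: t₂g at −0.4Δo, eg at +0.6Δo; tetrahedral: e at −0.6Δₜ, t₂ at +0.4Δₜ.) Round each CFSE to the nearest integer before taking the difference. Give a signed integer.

-73

Group 6 minus oxidation state +2 gives a d⁴ configuration for Cr²⁺.
Octahedral high-spin t₂g³ eg¹: CFSE = -0.6 × 173 = -104 kJ/mol.
Tetrahedral: e² t₂², CFSE = 2(−0.6) + 2(+0.4) = -0.4Δₜ = -0.4 × (4/9) × 173 = -31 kJ/mol.
OSPE = -104 − (-31) = -73 kJ/mol.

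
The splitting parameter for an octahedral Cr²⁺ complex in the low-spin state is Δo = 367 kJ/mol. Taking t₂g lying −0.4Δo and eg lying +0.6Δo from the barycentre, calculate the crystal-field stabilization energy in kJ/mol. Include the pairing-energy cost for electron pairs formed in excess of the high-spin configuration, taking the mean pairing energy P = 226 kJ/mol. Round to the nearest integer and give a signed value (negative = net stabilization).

Group 6 minus oxidation state +2 gives a d⁴ configuration for Cr²⁺.
The d⁴ electrons fill as t₂g⁴ eg⁰.
CFSE(orbital) = 4×(-0.4Δo) + 0×(0.6Δo) = -1.6Δo; with Δo = 367 kJ/mol that is -587 kJ/mol.
High-spin d⁴ would be t₂g³ eg¹ with 0 pairs; low-spin has 1, so 1 excess pair costs +1P = +226 kJ/mol.
Overall CFSE = -587 + 226 = -361 kJ/mol.

-361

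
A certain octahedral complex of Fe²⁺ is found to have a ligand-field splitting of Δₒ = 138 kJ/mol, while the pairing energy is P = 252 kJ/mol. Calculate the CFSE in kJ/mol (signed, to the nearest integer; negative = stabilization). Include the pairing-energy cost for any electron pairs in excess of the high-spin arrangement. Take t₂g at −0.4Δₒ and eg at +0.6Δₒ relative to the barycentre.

Fe²⁺: group 8, so d-count = 8 − 2 = 6.
Here Δₒ < P (138 < 252), so the high-spin state is favoured.
Configuration: t₂g⁴ eg².
Orbital CFSE = -0.4Δₒ = -0.4 × 138 = -55 kJ/mol.
High-spin has no excess pairs, so no pairing correction applies.

-55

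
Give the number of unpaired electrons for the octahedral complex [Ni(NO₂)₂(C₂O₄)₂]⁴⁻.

2

Ligand charges: 2×(-1) from NO₂⁻ and 2×(-2) from C₂O₄²⁻ sum to -6; with overall charge -4, Ni is +2.
Group 10 minus oxidation state +2 gives a d⁸ configuration for Ni²⁺.
Configuration: t₂g⁶ eg², giving 2 unpaired electrons.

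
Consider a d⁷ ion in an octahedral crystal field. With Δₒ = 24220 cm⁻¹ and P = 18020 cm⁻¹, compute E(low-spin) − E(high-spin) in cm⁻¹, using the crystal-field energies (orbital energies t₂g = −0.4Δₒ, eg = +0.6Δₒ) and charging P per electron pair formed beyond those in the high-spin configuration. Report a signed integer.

High-spin: t₂g⁵ eg², CFSE = -0.8Δₒ = -19376 cm⁻¹.
Low-spin t₂g⁶ eg¹ gives -1.8Δₒ = -43596 cm⁻¹, but forming 1 extra pair costs 1P = 18020 cm⁻¹, so E(LS) = -43596 + 18020 = -25576 cm⁻¹.
E(LS) − E(HS) = -25576 − (-19376) = -6200 cm⁻¹.

-6200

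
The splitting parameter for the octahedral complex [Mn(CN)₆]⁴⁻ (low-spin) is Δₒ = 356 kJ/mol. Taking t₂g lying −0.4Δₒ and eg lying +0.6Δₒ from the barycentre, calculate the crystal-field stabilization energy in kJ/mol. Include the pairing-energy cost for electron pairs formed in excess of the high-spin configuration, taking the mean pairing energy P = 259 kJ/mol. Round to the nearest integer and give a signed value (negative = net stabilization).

-194

Each CN⁻ contributes -1; 6 × (-1) = -6. With overall charge -4, Mn is in the +2 oxidation state.
Mn sits in group 7; removing 2 electrons leaves Mn²⁺ with 7 − 2 = 5 d electrons.
The d⁵ electrons fill as t₂g⁵ eg⁰.
CFSE(orbital) = 5×(-0.4Δₒ) + 0×(0.6Δₒ) = -2.0Δₒ; with Δₒ = 356 kJ/mol that is -712 kJ/mol.
High-spin d⁵ would be t₂g³ eg² with 0 pairs; low-spin has 2, so 2 excess pairs cost +2P = +518 kJ/mol.
Combining: -712 + 518 = -194 kJ/mol.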